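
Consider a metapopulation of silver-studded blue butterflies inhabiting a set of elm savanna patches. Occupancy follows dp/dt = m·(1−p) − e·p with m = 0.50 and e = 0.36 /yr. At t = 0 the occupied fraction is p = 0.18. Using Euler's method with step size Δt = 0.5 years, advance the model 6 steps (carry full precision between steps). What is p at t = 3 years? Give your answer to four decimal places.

Update rule: p ← p + [m·(1−p) − e·p]·Δt with Δt = 0.5.
p: 0.18000 → 0.35260  (Δp = +0.17260)
p: 0.35260 → 0.45098  (Δp = +0.09838)
p: 0.45098 → 0.50706  (Δp = +0.05608)
p: 0.50706 → 0.53902  (Δp = +0.03196)
p: 0.53902 → 0.55724  (Δp = +0.01822)
p: 0.55724 → 0.56763  (Δp = +0.01039)

0.5676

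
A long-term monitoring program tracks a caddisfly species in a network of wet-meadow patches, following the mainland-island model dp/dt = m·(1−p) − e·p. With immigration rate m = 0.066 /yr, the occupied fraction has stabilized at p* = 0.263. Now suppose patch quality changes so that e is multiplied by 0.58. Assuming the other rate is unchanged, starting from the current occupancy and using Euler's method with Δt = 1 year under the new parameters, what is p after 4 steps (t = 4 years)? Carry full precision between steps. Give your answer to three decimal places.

Balance m(1−p*) = e·p* gives e = m(1−p*)/p* = 0.066×0.73700/0.26300 = 0.18495.
Starting from p₀ = 0.26300; update p ← p + (dp/dt)·Δt with the new parameters.
t = 1: p = 0.26300 + (+0.02043) = 0.28343
t = 2: p = 0.28343 + (+0.01689) = 0.30032
t = 3: p = 0.30032 + (+0.01396) = 0.31428
t = 4: p = 0.31428 + (+0.01154) = 0.32583

0.326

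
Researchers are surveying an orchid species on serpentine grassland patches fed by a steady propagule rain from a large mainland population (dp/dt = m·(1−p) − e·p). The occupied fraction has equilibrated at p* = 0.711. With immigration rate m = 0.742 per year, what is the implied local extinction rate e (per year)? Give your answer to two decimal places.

At equilibrium m(1−p*) = e·p*, so e = m(1−p*)/p*.
e = 0.742 × 0.2890 / 0.711 = 0.3016.

0.30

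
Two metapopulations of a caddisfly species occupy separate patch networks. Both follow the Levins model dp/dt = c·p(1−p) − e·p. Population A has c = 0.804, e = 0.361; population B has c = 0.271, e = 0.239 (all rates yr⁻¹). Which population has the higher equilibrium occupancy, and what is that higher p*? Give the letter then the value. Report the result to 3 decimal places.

A, 0.551

A: p*_A = 1 − 0.361/0.804 = 0.5510.
B: p*_B = 1 − 0.239/0.271 = 0.1181.
A is higher at 0.5510.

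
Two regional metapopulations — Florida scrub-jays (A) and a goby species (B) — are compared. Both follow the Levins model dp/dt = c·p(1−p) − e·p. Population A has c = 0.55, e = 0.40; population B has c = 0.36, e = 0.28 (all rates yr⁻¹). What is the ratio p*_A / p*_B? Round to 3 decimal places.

A: p*_A = 1 − 0.40/0.55 = 0.2727.
B: p*_B = 1 − 0.28/0.36 = 0.2222.
p*_A / p*_B = 0.2727/0.2222 = 1.2273.

1.227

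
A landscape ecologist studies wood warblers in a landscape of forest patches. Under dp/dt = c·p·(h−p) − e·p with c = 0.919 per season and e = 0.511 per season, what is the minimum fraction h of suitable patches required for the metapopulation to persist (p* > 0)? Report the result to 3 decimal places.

p* = h − e/c is positive only when h > e/c.
h_min = e/c = 0.511/0.919 = 0.5560.

0.556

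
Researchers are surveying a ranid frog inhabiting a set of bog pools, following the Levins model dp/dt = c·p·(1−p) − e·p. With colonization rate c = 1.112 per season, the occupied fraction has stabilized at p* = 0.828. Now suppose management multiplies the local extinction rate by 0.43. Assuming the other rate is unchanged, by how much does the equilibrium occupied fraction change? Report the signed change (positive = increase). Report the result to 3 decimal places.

Balance c(1−p*) = e gives e = 1.112×(1 − 0.82800) = 0.19126.
New p* = 1 − e/c = 1 − 0.08224/1.11200 = 0.92604.
Δp* = 0.92604 − 0.82800 = +0.09804.

0.098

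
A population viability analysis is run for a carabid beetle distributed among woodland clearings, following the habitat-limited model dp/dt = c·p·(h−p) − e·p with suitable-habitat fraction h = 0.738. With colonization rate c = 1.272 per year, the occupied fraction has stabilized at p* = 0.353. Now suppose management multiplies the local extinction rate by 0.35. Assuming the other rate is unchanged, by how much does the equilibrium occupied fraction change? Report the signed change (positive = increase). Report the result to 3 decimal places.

0.250

Balance c(h−p*) = e gives e = 1.272×(0.738 − 0.35300) = 0.48972.
New p* = 0.738 − e/c = 0.738 − 0.17140/1.27200 = 0.60325.
Δp* = 0.60325 − 0.35300 = +0.25025.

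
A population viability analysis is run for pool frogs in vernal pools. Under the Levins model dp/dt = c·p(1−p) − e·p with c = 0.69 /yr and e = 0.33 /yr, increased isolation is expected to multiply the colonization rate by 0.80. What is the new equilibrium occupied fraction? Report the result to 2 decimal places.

0.40

Before: p* = 1 − 0.33/0.69 = 0.5217.
After the change, c = 0.552, e = 0.33, so p* = 1 − 0.33/0.552 = 0.4022.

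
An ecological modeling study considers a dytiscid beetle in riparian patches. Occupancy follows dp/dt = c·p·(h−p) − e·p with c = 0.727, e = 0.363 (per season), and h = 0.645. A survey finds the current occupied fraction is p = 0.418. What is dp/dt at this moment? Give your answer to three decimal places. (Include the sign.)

Colonization term: c·p·(h−p) = 0.727×0.418×0.2270 = 0.06898.
Extinction term: e·p = 0.15173.
dp/dt = 0.06898 − 0.15173 = -0.08275.

-0.083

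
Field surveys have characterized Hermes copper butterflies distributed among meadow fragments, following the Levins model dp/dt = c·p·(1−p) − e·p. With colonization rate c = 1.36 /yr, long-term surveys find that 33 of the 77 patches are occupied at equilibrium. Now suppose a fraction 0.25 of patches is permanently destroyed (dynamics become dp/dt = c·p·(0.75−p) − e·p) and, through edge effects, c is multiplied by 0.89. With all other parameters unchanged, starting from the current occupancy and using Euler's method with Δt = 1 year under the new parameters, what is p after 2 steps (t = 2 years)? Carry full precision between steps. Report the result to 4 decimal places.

Observed p* = 33/77 = 0.42857.
Balance c(1−p*) = e gives e = 1.36×(1 − 0.42857) = 0.77714.
Starting from p₀ = 0.42857; update p ← p + (dp/dt)·Δt with the new parameters.
p: 0.42857 → 0.26225  (Δp = -0.16632)
p: 0.26225 → 0.21327  (Δp = -0.04898)

0.2133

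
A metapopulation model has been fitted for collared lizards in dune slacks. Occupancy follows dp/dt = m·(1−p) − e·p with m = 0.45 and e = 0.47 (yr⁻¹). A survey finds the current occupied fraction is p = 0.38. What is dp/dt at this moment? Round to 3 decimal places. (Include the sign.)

0.100

Colonization term: m·(1−p) = 0.45×0.6200 = 0.27900.
Extinction term: e·p = 0.17860.
dp/dt = 0.27900 − 0.17860 = 0.10040.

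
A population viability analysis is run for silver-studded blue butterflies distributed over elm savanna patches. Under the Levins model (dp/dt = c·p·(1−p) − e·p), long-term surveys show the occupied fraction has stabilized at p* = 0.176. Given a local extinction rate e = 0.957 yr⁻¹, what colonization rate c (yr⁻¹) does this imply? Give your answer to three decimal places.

1.161

At equilibrium c(1−p*) = e, so c = e/(1−p*).
c = 0.957/(1 − 0.176) = 0.957/0.8240 = 1.1614.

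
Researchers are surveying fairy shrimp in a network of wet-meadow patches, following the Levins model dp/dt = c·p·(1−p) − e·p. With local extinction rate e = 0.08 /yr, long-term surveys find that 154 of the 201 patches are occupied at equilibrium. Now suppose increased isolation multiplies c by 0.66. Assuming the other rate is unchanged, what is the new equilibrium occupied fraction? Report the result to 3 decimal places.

Observed p* = 154/201 = 0.76617.
Balance c(1−p*) = e gives c = e/(1 − 0.76617) = 0.08/0.23383 = 0.34213.
New p* = 1 − e/c = 1 − 0.08000/0.22581 = 0.64572.

0.646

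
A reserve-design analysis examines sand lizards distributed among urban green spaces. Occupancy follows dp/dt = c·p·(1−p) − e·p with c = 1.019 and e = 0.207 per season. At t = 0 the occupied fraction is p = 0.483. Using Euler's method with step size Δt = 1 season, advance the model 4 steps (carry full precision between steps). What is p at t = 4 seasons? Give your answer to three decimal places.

Update rule: p ← p + [c·p·(1−p) − e·p]·Δt with Δt = 1.
step 1: Δp = +0.15447, p = 0.63747
step 2: Δp = +0.10353, p = 0.74101
step 3: Δp = +0.04217, p = 0.78318
step 4: Δp = +0.01092, p = 0.79410

0.794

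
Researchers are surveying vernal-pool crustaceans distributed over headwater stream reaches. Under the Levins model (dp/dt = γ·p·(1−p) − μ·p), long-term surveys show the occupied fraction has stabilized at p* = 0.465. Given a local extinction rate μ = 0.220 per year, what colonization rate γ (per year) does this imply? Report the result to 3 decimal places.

At equilibrium γ(1−p*) = μ, so γ = μ/(1−p*).
γ = 0.220/(1 − 0.465) = 0.220/0.5350 = 0.4112.

0.411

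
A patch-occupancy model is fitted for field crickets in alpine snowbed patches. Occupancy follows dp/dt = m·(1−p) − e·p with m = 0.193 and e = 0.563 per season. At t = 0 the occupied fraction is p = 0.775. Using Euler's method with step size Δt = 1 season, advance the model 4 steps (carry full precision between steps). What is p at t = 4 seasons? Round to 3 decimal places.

Update rule: p ← p + [m·(1−p) − e·p]·Δt with Δt = 1.
  1  |  dp/dt·Δt = -0.392900  |  p_1 = 0.382100
  2  |  dp/dt·Δt = -0.095868  |  p_2 = 0.286232
  3  |  dp/dt·Δt = -0.023392  |  p_3 = 0.262841
  4  |  dp/dt·Δt = -0.005708  |  p_4 = 0.257133

0.257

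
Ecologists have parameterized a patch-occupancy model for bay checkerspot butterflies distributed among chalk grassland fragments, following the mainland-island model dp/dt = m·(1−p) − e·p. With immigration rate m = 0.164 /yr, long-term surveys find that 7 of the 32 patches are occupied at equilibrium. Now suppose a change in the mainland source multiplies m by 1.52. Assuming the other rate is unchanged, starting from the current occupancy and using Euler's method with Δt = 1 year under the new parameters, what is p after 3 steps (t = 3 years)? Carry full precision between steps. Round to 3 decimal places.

Observed p* = 7/32 = 0.21875.
Balance m(1−p*) = e·p* gives e = m(1−p*)/p* = 0.164×0.78125/0.21875 = 0.58571.
Starting from p₀ = 0.21875; update p ← p + (dp/dt)·Δt with the new parameters.
p: 0.21875 → 0.28537  (Δp = +0.06662)
p: 0.28537 → 0.29637  (Δp = +0.01099)
p: 0.29637 → 0.29818  (Δp = +0.00181)

0.298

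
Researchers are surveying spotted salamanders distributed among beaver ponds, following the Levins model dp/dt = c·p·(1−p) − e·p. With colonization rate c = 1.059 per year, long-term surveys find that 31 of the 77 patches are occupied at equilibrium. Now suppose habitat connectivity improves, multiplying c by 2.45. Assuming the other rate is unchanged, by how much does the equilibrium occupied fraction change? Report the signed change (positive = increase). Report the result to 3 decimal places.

0.354

Observed p* = 31/77 = 0.40260.
Balance c(1−p*) = e gives e = 1.059×(1 − 0.40260) = 0.63265.
New p* = 1 − e/c = 1 − 0.63265/2.59455 = 0.75616.
Δp* = 0.75616 − 0.40260 = +0.35356.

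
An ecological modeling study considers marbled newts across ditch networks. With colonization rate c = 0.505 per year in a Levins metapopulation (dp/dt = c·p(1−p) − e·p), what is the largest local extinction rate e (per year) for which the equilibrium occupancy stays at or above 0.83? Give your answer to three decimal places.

1 − e/c ≥ 0.83 ⇒ e ≤ c(1 − 0.83) = 0.505 × 0.1700.
e_max = 0.0859.

0.086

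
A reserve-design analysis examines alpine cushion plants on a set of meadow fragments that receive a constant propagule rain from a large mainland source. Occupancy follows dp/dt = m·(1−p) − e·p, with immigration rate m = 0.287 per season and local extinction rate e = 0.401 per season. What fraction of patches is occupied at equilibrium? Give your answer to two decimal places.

At equilibrium the propagule rain into empty patches balances local extinction: m(1−p*) = e·p*.
p* = m/(m+e) = 0.287/(0.287+0.401) = 0.287/0.6880 = 0.4172.

0.42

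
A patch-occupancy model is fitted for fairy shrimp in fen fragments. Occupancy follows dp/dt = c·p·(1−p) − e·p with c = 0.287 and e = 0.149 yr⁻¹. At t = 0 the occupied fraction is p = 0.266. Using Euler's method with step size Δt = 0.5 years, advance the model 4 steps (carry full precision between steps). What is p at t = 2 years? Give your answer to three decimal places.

Update rule: p ← p + [c·p·(1−p) − e·p]·Δt with Δt = 0.5.
t = 0.5: p = 0.26600 + (+0.00820) = 0.27420
t = 1: p = 0.27420 + (+0.00813) = 0.28233
t = 1.5: p = 0.28233 + (+0.00804) = 0.29037
t = 2: p = 0.29037 + (+0.00794) = 0.29831

0.298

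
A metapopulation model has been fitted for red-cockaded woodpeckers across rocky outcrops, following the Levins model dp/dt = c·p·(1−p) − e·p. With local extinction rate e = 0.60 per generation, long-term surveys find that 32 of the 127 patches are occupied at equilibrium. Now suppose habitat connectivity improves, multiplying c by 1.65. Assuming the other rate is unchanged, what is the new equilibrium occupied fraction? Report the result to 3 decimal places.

0.547

Observed p* = 32/127 = 0.25197.
Balance c(1−p*) = e gives c = e/(1 − 0.25197) = 0.60/0.74803 = 0.80211.
New p* = 1 − e/c = 1 − 0.60000/1.32348 = 0.54665.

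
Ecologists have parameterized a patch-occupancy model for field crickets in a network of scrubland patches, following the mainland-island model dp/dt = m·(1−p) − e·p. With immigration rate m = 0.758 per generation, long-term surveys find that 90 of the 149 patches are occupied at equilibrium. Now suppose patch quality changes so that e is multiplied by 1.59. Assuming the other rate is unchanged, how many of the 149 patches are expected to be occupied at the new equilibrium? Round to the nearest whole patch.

73

Observed p* = 90/149 = 0.60403.
Balance m(1−p*) = e·p* gives e = m(1−p*)/p* = 0.758×0.39597/0.60403 = 0.49690.
New p* = m/(m+e) = 0.75800/(0.75800+0.79007) = 0.48964.
Expected occupied = 149 × 0.48964 = 72.96 ≈ 73.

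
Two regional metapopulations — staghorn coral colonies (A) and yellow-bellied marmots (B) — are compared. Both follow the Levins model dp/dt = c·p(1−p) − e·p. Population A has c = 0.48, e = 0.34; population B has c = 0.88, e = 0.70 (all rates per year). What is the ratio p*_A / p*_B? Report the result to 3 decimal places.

A: p*_A = 1 − 0.34/0.48 = 0.2917.
B: p*_B = 1 − 0.70/0.88 = 0.2045.
p*_A / p*_B = 0.2917/0.2045 = 1.4259.

1.426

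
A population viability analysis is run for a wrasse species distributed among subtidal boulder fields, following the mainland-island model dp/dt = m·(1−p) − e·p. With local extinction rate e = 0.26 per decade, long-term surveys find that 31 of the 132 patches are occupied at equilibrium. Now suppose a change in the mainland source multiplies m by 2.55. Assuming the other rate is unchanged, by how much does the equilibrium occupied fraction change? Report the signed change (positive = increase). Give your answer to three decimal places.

0.204

Observed p* = 31/132 = 0.23485.
Balance m(1−p*) = e·p* gives m = e·p*/(1−p*) = 0.26×0.23485/0.76515 = 0.07980.
New p* = m/(m+e) = 0.20349/(0.20349+0.26000) = 0.43904.
Δp* = 0.43904 − 0.23485 = +0.20419.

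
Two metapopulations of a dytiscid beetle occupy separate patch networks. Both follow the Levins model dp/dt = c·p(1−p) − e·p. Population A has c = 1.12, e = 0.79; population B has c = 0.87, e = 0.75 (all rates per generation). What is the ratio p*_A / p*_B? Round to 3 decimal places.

2.136

A: p*_A = 1 − 0.79/1.12 = 0.2946.
B: p*_B = 1 − 0.75/0.87 = 0.1379.
p*_A / p*_B = 0.2946/0.1379 = 2.1362.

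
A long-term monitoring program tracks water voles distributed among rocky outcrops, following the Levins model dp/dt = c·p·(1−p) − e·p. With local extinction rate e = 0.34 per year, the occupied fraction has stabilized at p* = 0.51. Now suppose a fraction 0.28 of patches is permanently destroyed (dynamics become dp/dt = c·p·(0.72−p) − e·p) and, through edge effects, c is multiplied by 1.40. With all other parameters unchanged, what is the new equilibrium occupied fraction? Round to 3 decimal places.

0.370

Balance c(1−p*) = e gives c = e/(1 − 0.51000) = 0.34/0.49000 = 0.69388.
New p* = 0.72 − e/c = 0.72 − 0.34000/0.97143 = 0.37000.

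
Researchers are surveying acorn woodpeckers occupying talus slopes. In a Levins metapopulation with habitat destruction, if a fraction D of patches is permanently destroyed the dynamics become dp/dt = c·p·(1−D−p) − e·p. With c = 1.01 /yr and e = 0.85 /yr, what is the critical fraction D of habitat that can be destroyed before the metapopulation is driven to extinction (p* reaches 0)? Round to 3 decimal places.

The nontrivial equilibrium is p* = (1−D) − e/c; extinction occurs when this hits zero.
So D_crit = 1 − e/c = 1 − 0.85/1.01 = 1 − 0.8416 = 0.1584.
This equals the undisturbed p*, a classic result of Lande's extension.

0.158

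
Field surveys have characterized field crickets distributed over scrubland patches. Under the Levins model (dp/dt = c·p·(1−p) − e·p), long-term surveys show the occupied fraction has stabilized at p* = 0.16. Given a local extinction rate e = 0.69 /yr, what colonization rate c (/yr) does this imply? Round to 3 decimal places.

At equilibrium c(1−p*) = e, so c = e/(1−p*).
c = 0.69/(1 − 0.16) = 0.69/0.8400 = 0.8214.

0.821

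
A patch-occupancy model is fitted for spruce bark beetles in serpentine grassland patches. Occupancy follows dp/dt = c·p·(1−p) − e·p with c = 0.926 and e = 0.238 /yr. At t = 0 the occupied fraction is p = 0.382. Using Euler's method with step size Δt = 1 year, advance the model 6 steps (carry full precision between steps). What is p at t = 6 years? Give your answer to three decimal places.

Update rule: p ← p + [c·p·(1−p) − e·p]·Δt with Δt = 1.
step 1: Δp = +0.12769, p = 0.50969
step 2: Δp = +0.11011, p = 0.61980
step 3: Δp = +0.07070, p = 0.69050
step 4: Δp = +0.03356, p = 0.72405
step 5: Δp = +0.01269, p = 0.73674
step 6: Δp = +0.00425, p = 0.74100

0.741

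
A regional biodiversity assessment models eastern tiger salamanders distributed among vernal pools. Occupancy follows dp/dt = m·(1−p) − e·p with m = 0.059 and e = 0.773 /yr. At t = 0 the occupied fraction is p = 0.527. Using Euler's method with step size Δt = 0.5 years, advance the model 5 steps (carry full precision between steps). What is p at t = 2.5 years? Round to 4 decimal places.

Update rule: p ← p + [m·(1−p) − e·p]·Δt with Δt = 0.5.
step 1: Δp = -0.18973, p = 0.33727
step 2: Δp = -0.11080, p = 0.22646
step 3: Δp = -0.06471, p = 0.16176
step 4: Δp = -0.03779, p = 0.12397
step 5: Δp = -0.02207, p = 0.10190

0.1019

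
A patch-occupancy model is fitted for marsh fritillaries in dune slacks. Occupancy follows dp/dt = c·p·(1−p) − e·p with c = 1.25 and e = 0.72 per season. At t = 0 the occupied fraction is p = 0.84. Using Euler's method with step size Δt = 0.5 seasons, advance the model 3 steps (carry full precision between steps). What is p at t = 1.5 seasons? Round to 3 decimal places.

0.504

Update rule: p ← p + [c·p·(1−p) − e·p]·Δt with Δt = 0.5.
step 1: Δp = -0.21840, p = 0.62160
step 2: Δp = -0.07677, p = 0.54483
step 3: Δp = -0.04115, p = 0.50369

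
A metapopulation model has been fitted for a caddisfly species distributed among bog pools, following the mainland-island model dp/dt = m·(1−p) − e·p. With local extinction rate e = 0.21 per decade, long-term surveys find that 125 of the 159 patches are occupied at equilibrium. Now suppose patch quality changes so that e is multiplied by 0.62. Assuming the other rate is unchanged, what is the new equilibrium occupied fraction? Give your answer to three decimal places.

0.856

Observed p* = 125/159 = 0.78616.
Balance m(1−p*) = e·p* gives m = e·p*/(1−p*) = 0.21×0.78616/0.21384 = 0.77204.
New p* = m/(m+e) = 0.77204/(0.77204+0.13020) = 0.85569.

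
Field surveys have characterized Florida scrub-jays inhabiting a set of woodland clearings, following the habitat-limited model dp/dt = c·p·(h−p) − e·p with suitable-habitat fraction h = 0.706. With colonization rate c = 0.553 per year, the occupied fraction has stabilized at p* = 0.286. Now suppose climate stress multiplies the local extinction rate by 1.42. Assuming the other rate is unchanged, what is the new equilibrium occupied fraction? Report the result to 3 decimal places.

0.110

Balance c(h−p*) = e gives e = 0.553×(0.706 − 0.28600) = 0.23226.
New p* = 0.706 − e/c = 0.706 − 0.32981/0.55300 = 0.10960.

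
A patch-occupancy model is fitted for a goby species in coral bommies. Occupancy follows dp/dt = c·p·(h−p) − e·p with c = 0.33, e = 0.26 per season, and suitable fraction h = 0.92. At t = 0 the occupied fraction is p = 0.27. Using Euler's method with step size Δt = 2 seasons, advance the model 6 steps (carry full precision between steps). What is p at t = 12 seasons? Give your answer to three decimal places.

0.185

Update rule: p ← p + [c·p·(h−p) − e·p]·Δt with Δt = 2.
  1  |  dp/dt·Δt = -0.024570  |  p_1 = 0.245430
  2  |  dp/dt·Δt = -0.018354  |  p_2 = 0.227076
  3  |  dp/dt·Δt = -0.014231  |  p_3 = 0.212845
  4  |  dp/dt·Δt = -0.011340  |  p_4 = 0.201505
  5  |  dp/dt·Δt = -0.009228  |  p_5 = 0.192277
  6  |  dp/dt·Δt = -0.007634  |  p_6 = 0.184643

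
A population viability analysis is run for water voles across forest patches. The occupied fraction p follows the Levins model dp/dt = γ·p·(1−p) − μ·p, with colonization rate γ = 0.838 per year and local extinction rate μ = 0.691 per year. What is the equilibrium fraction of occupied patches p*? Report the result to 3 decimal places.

0.175

Setting dp/dt = 0 and dividing through by p* gives γ·(1−p*) = μ.
So p* = 1 − μ/γ = 1 − 0.691/0.838 = 1 − 0.8246 = 0.1754.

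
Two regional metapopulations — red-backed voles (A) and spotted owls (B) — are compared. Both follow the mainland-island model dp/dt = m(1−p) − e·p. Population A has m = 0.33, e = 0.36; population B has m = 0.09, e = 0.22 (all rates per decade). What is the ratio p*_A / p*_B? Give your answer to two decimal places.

1.65

A: p*_A = m/(m+e) = 0.33/0.6900 = 0.4783.
B: p*_B = 0.09/0.3100 = 0.2903.
p*_A / p*_B = 0.4783/0.2903 = 1.6473.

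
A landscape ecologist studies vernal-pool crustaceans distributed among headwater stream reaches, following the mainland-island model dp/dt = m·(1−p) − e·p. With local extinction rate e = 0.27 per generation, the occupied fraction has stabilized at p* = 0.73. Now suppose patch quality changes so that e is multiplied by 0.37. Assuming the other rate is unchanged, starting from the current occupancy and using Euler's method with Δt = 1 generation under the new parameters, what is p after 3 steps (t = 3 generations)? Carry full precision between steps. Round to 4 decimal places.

0.8789

Balance m(1−p*) = e·p* gives m = e·p*/(1−p*) = 0.27×0.73000/0.27000 = 0.73000.
Starting from p₀ = 0.73000; update p ← p + (dp/dt)·Δt with the new parameters.
t = 1: p = 0.73000 + (+0.12417) = 0.85417
t = 2: p = 0.85417 + (+0.02112) = 0.87529
t = 3: p = 0.87529 + (+0.00359) = 0.87889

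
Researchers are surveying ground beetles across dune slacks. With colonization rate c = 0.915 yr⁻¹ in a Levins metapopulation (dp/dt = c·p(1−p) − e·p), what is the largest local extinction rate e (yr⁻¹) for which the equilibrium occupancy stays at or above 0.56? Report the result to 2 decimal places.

0.40

1 − e/c ≥ 0.56 ⇒ e ≤ c(1 − 0.56) = 0.915 × 0.4400.
e_max = 0.4026.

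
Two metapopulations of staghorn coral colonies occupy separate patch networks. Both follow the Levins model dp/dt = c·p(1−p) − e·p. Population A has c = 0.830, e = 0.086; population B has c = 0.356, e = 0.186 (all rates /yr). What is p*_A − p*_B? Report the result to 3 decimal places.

0.419

A: p*_A = 1 − 0.086/0.830 = 0.8964.
B: p*_B = 1 − 0.186/0.356 = 0.4775.
p*_A − p*_B = 0.8964 − 0.4775 = 0.4189.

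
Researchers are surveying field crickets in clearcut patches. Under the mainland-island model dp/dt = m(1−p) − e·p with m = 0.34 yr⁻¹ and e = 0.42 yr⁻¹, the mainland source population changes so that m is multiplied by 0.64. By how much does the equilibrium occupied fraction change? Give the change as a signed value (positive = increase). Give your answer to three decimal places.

Before: p* = 0.34/(0.34+0.42) = 0.4474.
After: m = 0.2176, e = 0.42; p* = 0.2176/0.6376 = 0.3413.
Δp* = 0.3413 − 0.4474 = -0.1061.

-0.106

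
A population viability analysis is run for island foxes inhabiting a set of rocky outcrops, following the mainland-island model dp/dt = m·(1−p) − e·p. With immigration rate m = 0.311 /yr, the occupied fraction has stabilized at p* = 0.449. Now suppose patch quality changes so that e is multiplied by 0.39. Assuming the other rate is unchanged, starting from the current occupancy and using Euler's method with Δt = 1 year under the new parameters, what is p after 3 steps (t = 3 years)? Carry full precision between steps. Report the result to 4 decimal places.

0.6405

Balance m(1−p*) = e·p* gives e = m(1−p*)/p* = 0.311×0.55100/0.44900 = 0.38165.
Starting from p₀ = 0.44900; update p ← p + (dp/dt)·Δt with the new parameters.
step 1: Δp = +0.10453, p = 0.55353
step 2: Δp = +0.05646, p = 0.60999
step 3: Δp = +0.03050, p = 0.64049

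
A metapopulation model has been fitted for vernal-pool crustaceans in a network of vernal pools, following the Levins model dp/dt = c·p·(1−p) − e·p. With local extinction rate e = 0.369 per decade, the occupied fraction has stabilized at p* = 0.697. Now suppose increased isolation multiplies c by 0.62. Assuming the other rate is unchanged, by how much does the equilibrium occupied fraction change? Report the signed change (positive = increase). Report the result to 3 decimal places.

Balance c(1−p*) = e gives c = e/(1 − 0.69700) = 0.369/0.30300 = 1.21782.
New p* = 1 − e/c = 1 − 0.36900/0.75505 = 0.51129.
Δp* = 0.51129 − 0.69700 = -0.18571.

-0.186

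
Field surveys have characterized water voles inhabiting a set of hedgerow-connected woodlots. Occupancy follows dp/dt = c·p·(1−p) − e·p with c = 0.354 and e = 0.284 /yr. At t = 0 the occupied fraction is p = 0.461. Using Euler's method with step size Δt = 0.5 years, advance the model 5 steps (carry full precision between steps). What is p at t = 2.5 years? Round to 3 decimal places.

Update rule: p ← p + [c·p·(1−p) − e·p]·Δt with Δt = 0.5.
  1  |  dp/dt·Δt = -0.021481  |  p_1 = 0.439519
  2  |  dp/dt·Δt = -0.018809  |  p_2 = 0.420710
  3  |  dp/dt·Δt = -0.016604  |  p_3 = 0.404106
  4  |  dp/dt·Δt = -0.014761  |  p_4 = 0.389345
  5  |  dp/dt·Δt = -0.013204  |  p_5 = 0.376141

0.376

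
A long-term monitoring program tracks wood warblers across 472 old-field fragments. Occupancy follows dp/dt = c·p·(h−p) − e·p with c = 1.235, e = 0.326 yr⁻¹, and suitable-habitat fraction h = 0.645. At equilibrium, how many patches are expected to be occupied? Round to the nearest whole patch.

180

p* = h − e/c = 0.645 − 0.2640 = 0.3810.
Expected occupied patches = N × p* = 472 × 0.3810 = 179.85 ≈ 180.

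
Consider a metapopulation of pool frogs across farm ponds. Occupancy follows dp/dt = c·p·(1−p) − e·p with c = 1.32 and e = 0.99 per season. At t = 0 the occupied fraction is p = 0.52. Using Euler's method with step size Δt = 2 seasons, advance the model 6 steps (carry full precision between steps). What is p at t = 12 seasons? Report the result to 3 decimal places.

Update rule: p ← p + [c·p·(1−p) − e·p]·Δt with Δt = 2.
t = 2: p = 0.52000 + (-0.37066) = 0.14934
t = 4: p = 0.14934 + (+0.03969) = 0.18903
t = 6: p = 0.18903 + (+0.03043) = 0.21946
t = 8: p = 0.21946 + (+0.01770) = 0.23715
t = 10: p = 0.23715 + (+0.00804) = 0.24520
t = 12: p = 0.24520 + (+0.00311) = 0.24831

0.248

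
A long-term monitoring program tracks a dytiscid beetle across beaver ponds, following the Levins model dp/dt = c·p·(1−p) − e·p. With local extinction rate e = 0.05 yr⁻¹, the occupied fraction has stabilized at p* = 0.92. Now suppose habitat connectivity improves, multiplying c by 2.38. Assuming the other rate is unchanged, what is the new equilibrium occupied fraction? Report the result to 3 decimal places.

Balance c(1−p*) = e gives c = e/(1 − 0.92000) = 0.05/0.08000 = 0.62500.
New p* = 1 − e/c = 1 − 0.05000/1.48750 = 0.96639.

0.966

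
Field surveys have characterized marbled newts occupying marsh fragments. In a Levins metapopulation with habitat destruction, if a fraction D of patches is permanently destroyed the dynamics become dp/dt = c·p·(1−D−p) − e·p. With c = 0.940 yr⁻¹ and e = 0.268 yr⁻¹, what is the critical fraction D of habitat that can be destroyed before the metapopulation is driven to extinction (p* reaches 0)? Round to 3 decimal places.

0.715

The nontrivial equilibrium is p* = (1−D) − e/c; extinction occurs when this hits zero.
So D_crit = 1 − e/c = 1 − 0.268/0.940 = 1 − 0.2851 = 0.7149.
Note this equals the original equilibrium occupancy — the Levins extinction-debt result.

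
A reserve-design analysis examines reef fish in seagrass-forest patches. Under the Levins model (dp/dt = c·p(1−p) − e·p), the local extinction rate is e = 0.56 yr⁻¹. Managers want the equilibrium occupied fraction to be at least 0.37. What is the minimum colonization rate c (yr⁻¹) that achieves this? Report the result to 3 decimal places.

0.889

p* = 1 − e/c ≥ 0.37 requires e/c ≤ 0.6300, i.e. c ≥ e/0.6300.
c_min = 0.56/0.6300 = 0.8889.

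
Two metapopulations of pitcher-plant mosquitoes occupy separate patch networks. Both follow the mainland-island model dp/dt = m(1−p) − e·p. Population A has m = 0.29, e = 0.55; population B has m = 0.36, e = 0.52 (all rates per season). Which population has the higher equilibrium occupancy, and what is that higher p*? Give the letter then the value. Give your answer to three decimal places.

B, 0.409

A: p*_A = m/(m+e) = 0.29/0.8400 = 0.3452.
B: p*_B = 0.36/0.8800 = 0.4091.
B is higher at 0.4091.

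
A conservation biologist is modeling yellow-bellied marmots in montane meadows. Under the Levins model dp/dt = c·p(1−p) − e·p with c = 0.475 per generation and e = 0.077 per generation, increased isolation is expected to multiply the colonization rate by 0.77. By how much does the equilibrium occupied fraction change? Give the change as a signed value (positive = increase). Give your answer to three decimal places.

Before: p* = 1 − 0.077/0.475 = 0.8379.
After the change, c = 0.36575, e = 0.077, so p* = 1 − 0.077/0.36575 = 0.7895.
Δp* = 0.7895 − 0.8379 = -0.0484.

-0.048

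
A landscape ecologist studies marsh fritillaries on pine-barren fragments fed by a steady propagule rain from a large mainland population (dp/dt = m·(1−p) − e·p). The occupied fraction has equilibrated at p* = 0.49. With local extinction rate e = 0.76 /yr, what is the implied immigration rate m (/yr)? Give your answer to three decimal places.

At equilibrium m(1−p*) = e·p*, so m = e·p*/(1−p*).
m = 0.76 × 0.49 / 0.5100 = 0.3724/0.5100 = 0.7302.

0.730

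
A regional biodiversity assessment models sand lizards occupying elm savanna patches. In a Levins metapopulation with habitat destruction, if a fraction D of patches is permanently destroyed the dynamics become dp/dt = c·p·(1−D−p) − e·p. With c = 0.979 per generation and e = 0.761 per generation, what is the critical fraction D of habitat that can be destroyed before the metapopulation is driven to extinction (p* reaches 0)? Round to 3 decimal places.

The nontrivial equilibrium is p* = (1−D) − e/c; extinction occurs when this hits zero.
So D_crit = 1 − e/c = 1 − 0.761/0.979 = 1 − 0.7773 = 0.2227.
This equals the undisturbed p*, a classic result of Lande's extension.

0.223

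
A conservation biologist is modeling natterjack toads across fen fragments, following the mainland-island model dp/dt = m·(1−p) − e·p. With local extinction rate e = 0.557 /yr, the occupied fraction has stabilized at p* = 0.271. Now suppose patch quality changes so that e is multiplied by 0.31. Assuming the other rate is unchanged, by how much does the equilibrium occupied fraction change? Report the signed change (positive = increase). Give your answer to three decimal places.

Balance m(1−p*) = e·p* gives m = e·p*/(1−p*) = 0.557×0.27100/0.72900 = 0.20706.
New p* = m/(m+e) = 0.20706/(0.20706+0.17267) = 0.54528.
Δp* = 0.54528 − 0.27100 = +0.27428.

0.274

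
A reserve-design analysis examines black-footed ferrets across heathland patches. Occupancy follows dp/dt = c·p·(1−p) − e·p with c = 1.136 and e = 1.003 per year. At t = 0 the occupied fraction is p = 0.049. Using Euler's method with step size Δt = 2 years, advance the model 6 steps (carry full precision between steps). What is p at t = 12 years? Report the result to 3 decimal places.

0.092

Update rule: p ← p + [c·p·(1−p) − e·p]·Δt with Δt = 2.
step 1: Δp = +0.00758, p = 0.05658
step 2: Δp = +0.00778, p = 0.06436
step 3: Δp = +0.00771, p = 0.07206
step 4: Δp = +0.00737, p = 0.07943
step 5: Δp = +0.00679, p = 0.08623
step 6: Δp = +0.00604, p = 0.09227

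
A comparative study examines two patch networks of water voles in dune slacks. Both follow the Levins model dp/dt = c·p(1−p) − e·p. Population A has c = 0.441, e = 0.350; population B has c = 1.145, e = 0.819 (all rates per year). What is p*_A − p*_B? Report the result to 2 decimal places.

-0.08

A: p*_A = 1 − 0.350/0.441 = 0.2063.
B: p*_B = 1 − 0.819/1.145 = 0.2847.
p*_A − p*_B = 0.2063 − 0.2847 = -0.0784.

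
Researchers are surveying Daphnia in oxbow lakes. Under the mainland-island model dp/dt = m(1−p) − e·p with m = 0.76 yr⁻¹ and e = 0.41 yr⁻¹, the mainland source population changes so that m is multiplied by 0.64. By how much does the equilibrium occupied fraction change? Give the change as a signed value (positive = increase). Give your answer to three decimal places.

Before: p* = 0.76/(0.76+0.41) = 0.6496.
After: m = 0.4864, e = 0.41; p* = 0.4864/0.8964 = 0.5426.
Δp* = 0.5426 − 0.6496 = -0.1070.

-0.107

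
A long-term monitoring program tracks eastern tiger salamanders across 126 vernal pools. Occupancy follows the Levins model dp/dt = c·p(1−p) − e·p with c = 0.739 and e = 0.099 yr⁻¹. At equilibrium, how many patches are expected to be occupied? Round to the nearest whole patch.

p* = 1 − e/c = 1 − 0.099/0.739 = 0.8660.
Expected occupied patches = N × p* = 126 × 0.8660 = 109.12 ≈ 109.

109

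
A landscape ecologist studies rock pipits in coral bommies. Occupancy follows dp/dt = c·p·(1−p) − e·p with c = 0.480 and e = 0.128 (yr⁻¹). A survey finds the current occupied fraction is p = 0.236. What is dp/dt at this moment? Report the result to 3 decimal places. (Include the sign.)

Colonization term: c·p·(1−p) = 0.480×0.236×0.7640 = 0.08655.
Extinction term: e·p = 0.03021.
dp/dt = 0.08655 − 0.03021 = 0.05634.

0.056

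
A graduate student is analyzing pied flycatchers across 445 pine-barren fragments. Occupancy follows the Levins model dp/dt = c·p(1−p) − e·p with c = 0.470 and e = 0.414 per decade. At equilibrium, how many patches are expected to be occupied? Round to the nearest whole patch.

53

p* = 1 − e/c = 1 − 0.414/0.470 = 0.1191.
Expected occupied patches = N × p* = 445 × 0.1191 = 53.02 ≈ 53.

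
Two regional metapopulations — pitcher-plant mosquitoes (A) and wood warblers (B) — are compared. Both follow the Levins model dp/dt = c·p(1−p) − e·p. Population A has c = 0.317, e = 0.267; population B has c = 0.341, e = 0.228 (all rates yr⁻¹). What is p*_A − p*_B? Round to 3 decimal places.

-0.174

A: p*_A = 1 − 0.267/0.317 = 0.1577.
B: p*_B = 1 − 0.228/0.341 = 0.3314.
p*_A − p*_B = 0.1577 − 0.3314 = -0.1736.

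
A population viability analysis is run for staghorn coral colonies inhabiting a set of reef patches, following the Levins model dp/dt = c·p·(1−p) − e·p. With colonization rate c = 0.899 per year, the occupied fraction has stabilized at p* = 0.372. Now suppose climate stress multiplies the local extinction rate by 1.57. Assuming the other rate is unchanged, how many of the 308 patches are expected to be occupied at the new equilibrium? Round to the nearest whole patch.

4

Balance c(1−p*) = e gives e = 0.899×(1 − 0.37200) = 0.56457.
New p* = 1 − e/c = 1 − 0.88637/0.89900 = 0.01405.
Expected occupied = 308 × 0.01405 = 4.33 ≈ 4.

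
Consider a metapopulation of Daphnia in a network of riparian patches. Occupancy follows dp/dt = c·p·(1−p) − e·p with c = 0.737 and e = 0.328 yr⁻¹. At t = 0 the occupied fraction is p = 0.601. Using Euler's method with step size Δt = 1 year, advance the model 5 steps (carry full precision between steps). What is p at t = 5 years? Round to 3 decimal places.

Update rule: p ← p + [c·p·(1−p) − e·p]·Δt with Δt = 1.
  1  |  dp/dt·Δt = -0.020396  |  p_1 = 0.580604
  2  |  dp/dt·Δt = -0.010976  |  p_2 = 0.569628
  3  |  dp/dt·Δt = -0.006161  |  p_3 = 0.563467
  4  |  dp/dt·Δt = -0.003536  |  p_4 = 0.559931
  5  |  dp/dt·Δt = -0.002054  |  p_5 = 0.557877

0.558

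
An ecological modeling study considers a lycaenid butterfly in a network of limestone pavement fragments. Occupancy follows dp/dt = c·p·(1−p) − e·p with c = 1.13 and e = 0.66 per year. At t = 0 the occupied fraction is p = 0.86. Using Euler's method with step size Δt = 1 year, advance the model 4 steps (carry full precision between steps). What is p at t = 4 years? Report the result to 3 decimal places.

0.418

Update rule: p ← p + [c·p·(1−p) − e·p]·Δt with Δt = 1.
p: 0.86000 → 0.42845  (Δp = -0.43155)
p: 0.42845 → 0.42239  (Δp = -0.00606)
p: 0.42239 → 0.41931  (Δp = -0.00308)
p: 0.41931 → 0.41771  (Δp = -0.00160)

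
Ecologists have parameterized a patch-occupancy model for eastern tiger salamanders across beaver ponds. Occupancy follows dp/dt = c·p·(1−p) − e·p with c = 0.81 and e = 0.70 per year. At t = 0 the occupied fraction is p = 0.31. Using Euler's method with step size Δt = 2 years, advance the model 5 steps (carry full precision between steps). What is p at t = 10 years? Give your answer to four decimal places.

Update rule: p ← p + [c·p·(1−p) − e·p]·Δt with Δt = 2.
p: 0.31000 → 0.22252  (Δp = -0.08748)
p: 0.22252 → 0.19126  (Δp = -0.03126)
p: 0.19126 → 0.17408  (Δp = -0.01718)
p: 0.17408 → 0.16328  (Δp = -0.01079)
p: 0.16328 → 0.15601  (Δp = -0.00727)

0.1560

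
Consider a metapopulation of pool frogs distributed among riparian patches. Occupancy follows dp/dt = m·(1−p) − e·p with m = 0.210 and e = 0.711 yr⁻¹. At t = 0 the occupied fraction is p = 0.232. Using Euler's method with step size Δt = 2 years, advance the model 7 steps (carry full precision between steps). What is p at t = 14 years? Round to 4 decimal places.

Update rule: p ← p + [m·(1−p) − e·p]·Δt with Δt = 2.
step 1: Δp = -0.00734, p = 0.22466
step 2: Δp = +0.00618, p = 0.23084
step 3: Δp = -0.00521, p = 0.22563
step 4: Δp = +0.00438, p = 0.23002
step 5: Δp = -0.00369, p = 0.22633
step 6: Δp = +0.00311, p = 0.22943
step 7: Δp = -0.00262, p = 0.22682

0.2268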